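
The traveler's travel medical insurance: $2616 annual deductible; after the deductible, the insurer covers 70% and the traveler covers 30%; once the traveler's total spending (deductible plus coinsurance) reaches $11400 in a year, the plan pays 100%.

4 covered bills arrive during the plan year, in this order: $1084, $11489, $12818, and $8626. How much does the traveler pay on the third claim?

$3845.40

Claim 1 — $1084: entire amount goes to the deductible. Cost to traveler: $1084. OOP to date $1084.
Claim 2 — $11489: $1532 to deductible, leaving $9957; traveler's 30% is $2987.10. Cost to traveler: $4519.10. OOP to date $5603.10.
Claim 3 — $12818: 30% coinsurance on $12818 = $3845.40. Traveler owes $3845.40 (running OOP $9448.50).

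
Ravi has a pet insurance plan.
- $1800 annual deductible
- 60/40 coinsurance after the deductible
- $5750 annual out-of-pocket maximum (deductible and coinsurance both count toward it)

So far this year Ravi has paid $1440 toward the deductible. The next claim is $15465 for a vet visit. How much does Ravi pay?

Remaining deductible: $1800 − $1440 = $360.
After the $360 deductible portion, $15465 − $360 = $15105 is subject to coinsurance.
40% of $15105 = $6042 falls to the owner.
So the owner owes $360 + $6042 = $6402 before any cap.
Adding $6402 to the $1440 already spent would give $7842, which exceeds the $5750 cap; the owner pays just $5750 − $1440 = $4310.

$4310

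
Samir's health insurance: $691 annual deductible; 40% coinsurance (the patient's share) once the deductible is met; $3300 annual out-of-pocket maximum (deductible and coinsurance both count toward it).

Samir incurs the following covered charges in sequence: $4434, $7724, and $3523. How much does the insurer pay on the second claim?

Bill 1, $4434: deductible takes $691, $3743 remains; coinsurance $3743 × 40% = $1497.20. Cost to patient: $2188.20. OOP to date $2188.20. Insurer: $4434 − $2188.20 = $2245.80.
Bill 2, $7724: deductible already satisfied, so patient's share is 40% × $7724 = $3089.60. That would push OOP to $5277.80, over the $3300 cap, so patient pays $3300 − $2188.20 = $1111.80. Plan pays $7724 − $1111.80 = $6612.20.

$6612.20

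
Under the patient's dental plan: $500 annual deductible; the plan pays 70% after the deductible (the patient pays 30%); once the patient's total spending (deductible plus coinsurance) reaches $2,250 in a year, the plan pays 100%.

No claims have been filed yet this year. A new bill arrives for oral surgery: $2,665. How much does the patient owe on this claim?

$1,149.50

The full $500 deductible is still open; $500 of this bill applies to it.
After the $500 deductible portion, $2,665 − $500 = $2,165 is subject to coinsurance.
Coinsurance: $2,165 × 30% = $649.50.
That puts the patient's cost at $500 + $649.50 = $1,149.50 before any cap.
Year-to-date out-of-pocket becomes $0 + $1,149.50 = $1,149.50, still under the $2,250 maximum, so no cap applies.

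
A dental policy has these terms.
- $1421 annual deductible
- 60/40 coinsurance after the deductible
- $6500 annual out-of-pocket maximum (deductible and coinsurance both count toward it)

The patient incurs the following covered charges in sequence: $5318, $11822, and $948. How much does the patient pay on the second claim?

$3520.20

Claim 1 — $5318: $1421 to deductible, leaving $3897; patient's 40% is $1558.80. Patient pays $2979.80; OOP now $2979.80.
Claim 2 — $11822: 40% coinsurance on $11822 = $4728.80. OOP would hit $7708.60 > $6500, so the cap limits the patient to $6500 − $2979.80 = $3520.20.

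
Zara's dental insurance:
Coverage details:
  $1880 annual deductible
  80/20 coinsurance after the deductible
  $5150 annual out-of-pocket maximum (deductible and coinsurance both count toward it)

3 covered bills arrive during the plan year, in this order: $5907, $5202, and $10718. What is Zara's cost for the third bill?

Bill 1, $5907: $1880 to deductible, leaving $4027; patient's 20% is $805.40. Patient pays $2685.40; OOP now $2685.40.
Bill 2, $5202: deductible already satisfied, so patient's share is 20% × $5202 = $1040.40. Cost to patient: $1040.40. OOP to date $3725.80.
Bill 3, $10718: deductible already satisfied, so patient's share is 20% × $10718 = $2143.60. Adding that to $3725.80 gives $5869.40, past the $5150 cap; patient pays only $5150 − $3725.80 = $1424.20.

$1424.20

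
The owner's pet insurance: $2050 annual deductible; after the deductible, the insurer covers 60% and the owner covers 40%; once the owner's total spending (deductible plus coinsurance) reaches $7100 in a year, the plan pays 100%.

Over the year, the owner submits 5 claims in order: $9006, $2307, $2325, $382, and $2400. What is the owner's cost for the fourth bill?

Claim 1 ($9006): $2050 to deductible, leaving $6956; 40% of $6956 = $2782.40. Owner pays $4832.40; OOP now $4832.40.
Claim 2 ($2307): deductible already satisfied, so owner's share is 40% × $2307 = $922.80. Cost to owner: $922.80. OOP to date $5755.20.
Claim 3 ($2325): 40% coinsurance on $2325 = $930. Owner pays $930; OOP now $6685.20.
Claim 4 ($382): 40% coinsurance on $382 = $152.80. Owner owes $152.80 (running OOP $6838).

$152.80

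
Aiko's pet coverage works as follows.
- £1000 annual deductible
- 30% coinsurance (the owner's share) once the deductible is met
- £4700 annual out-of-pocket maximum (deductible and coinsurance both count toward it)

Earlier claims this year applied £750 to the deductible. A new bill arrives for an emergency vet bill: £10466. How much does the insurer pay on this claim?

£750 of the £1000 deductible is already met, leaving £250.
The remaining £10216 (= £10466 − £250) moves to coinsurance.
Coinsurance: £10216 × 30% = £3064.80.
That puts the owner's cost at £250 + £3064.80 = £3314.80 before any cap.
Year-to-date out-of-pocket becomes £750 + £3314.80 = £4064.80, still under the £4700 maximum, so no cap applies.
The plan picks up £10466 − £3314.80 = £7151.20.

£7151.20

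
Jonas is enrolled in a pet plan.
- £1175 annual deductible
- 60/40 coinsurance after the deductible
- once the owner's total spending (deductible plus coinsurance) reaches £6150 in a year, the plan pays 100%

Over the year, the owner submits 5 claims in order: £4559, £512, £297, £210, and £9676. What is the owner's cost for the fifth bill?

£3213.80

Claim 1 — £4559: £1175 finishes the deductible; £3384 goes to coinsurance; owner's 40% is £1353.60. Owner owes £2528.60 (running OOP £2528.60).
Claim 2 — £512: 40% coinsurance on £512 = £204.80. Owner pays £204.80; OOP now £2733.40.
Claim 3 — £297: deductible already satisfied, so owner's share is 40% × £297 = £118.80. Owner owes £118.80 (running OOP £2852.20).
Claim 4 — £210: 40% coinsurance on £210 = £84. Owner owes £84 (running OOP £2936.20).
Claim 5 — £9676: deductible already satisfied, so owner's share is 40% × £9676 = £3870.40. Adding that to £2936.20 gives £6806.60, past the £6150 cap; owner pays only £6150 − £2936.20 = £3213.80.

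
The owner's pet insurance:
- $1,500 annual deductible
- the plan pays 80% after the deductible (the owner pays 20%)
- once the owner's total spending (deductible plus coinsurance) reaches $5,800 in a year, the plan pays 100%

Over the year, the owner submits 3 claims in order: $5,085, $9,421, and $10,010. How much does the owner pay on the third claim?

Claim 1 — $5,085: $1,500 to deductible, leaving $3,585; owner's 20% is $717. Owner owes $2,217 (running OOP $2,217).
Claim 2 — $9,421: deductible met; 20% of $9,421 = $1,884.20. Owner pays $1,884.20; OOP now $4,101.20.
Claim 3 — $10,010: 20% coinsurance on $10,010 = $2,002. Adding that to $4,101.20 gives $6,103.20, past the $5,800 cap; owner pays only $5,800 − $4,101.20 = $1,698.80.

$1,698.80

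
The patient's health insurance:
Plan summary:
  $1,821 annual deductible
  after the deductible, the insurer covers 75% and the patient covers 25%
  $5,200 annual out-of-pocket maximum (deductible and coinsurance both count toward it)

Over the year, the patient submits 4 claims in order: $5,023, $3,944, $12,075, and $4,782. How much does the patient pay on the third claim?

#1 ($5,023): $1,821 to deductible, leaving $3,202; 25% of $3,202 = $800.50. Cost to patient: $2,621.50. OOP to date $2,621.50.
#2 ($3,944): deductible already satisfied, so patient's share is 25% × $3,944 = $986. Patient owes $986 (running OOP $3,607.50).
#3 ($12,075): deductible already satisfied, so patient's share is 25% × $12,075 = $3,018.75. OOP would hit $6,626.25 > $5,200, so the cap limits the patient to $5,200 − $3,607.50 = $1,592.50.

$1,592.50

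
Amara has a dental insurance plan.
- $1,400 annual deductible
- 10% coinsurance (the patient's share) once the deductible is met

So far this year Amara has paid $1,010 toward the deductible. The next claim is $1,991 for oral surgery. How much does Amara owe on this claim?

$550.10

Deductible still to meet: $1,400 − $1,010 = $390.
That leaves $1,991 − $390 = $1,601 for coinsurance.
Coinsurance: $1,601 × 10% = $160.10.
Patient responsibility: $390 + $160.10 = $550.10.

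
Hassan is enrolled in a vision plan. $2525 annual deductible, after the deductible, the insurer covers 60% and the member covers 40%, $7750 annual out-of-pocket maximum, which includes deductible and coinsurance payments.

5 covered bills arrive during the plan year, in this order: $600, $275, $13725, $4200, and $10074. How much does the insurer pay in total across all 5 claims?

$21124

Bill 1, $600: fully absorbed by the deductible. Cost to member: $600. OOP to date $600. Plan pays $600 − $600 = $0.
Bill 2, $275: fully absorbed by the deductible. Cost to member: $275. OOP to date $875. Insurer: $275 − $275 = $0.
Bill 3, $13725: $1650 to deductible, leaving $12075; 40% of $12075 = $4830. Member owes $6480 (running OOP $7355). Plan pays $13725 − $6480 = $7245.
Bill 4, $4200: 40% coinsurance on $4200 = $1680. Adding that to $7355 gives $9035, past the $7750 cap; member pays only $7750 − $7355 = $395. Insurer: $4200 − $395 = $3805.
Bill 5, $10074: deductible already satisfied, so member's share is 40% × $10074 = $4029.60. Adding that to $7750 gives $11779.60, past the $7750 cap; member pays only $7750 − $7750 = $0. Plan pays $10074 − $0 = $10074.
Insurer total = bills − member's total = $28874 − $7750 = $21124.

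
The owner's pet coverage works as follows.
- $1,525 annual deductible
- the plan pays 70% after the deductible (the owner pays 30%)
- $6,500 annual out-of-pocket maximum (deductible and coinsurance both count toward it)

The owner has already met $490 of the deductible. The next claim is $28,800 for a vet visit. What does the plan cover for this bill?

$22,790

Deductible still to meet: $1,525 − $490 = $1,035.
That leaves $28,800 − $1,035 = $27,765 for coinsurance.
30% of $27,765 = $8,329.50 falls to the owner.
That puts the owner's cost at $1,035 + $8,329.50 = $9,364.50 before any cap.
That would bring total out-of-pocket to $9,854.50, past the $6,500 cap. The owner is capped at $6,500 − $490 = $6,010 on this claim.
The plan picks up $28,800 − $6,010 = $22,790.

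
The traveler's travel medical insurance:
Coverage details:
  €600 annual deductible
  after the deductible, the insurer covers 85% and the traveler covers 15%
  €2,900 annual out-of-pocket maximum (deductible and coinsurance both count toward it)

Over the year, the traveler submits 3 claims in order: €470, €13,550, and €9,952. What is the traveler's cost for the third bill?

#1 (€470): fully absorbed by the deductible. Cost to traveler: €470. OOP to date €470.
#2 (€13,550): €130 to deductible, leaving €13,420; coinsurance €13,420 × 15% = €2,013. Traveler pays €2,143; OOP now €2,613.
#3 (€9,952): deductible already satisfied, so traveler's share is 15% × €9,952 = €1,492.80. Adding that to €2,613 gives €4,105.80, past the €2,900 cap; traveler pays only €2,900 − €2,613 = €287.

€287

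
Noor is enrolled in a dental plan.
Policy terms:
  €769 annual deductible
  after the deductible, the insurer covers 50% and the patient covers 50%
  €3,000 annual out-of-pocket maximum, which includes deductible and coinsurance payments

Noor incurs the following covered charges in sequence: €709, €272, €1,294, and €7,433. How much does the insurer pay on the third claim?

Claim 1 (€709): entire amount goes to the deductible. Patient pays €709; OOP now €709. Insurer: €709 − €709 = €0.
Claim 2 (€272): deductible takes €60, €212 remains; 50% of €212 = €106. Cost to patient: €166. OOP to date €875. Plan pays €272 − €166 = €106.
Claim 3 (€1,294): 50% coinsurance on €1,294 = €647. Patient pays €647; OOP now €1,522. Plan pays €1,294 − €647 = €647.

€647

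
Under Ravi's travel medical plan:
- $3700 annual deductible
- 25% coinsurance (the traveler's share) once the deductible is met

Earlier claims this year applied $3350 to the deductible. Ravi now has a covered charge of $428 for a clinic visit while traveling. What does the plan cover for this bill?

Deductible still to meet: $3700 − $3350 = $350.
After the $350 deductible portion, $428 − $350 = $78 is subject to coinsurance.
25% of $78 = $19.50 falls to the traveler.
So the traveler owes $350 + $19.50 = $369.50.
The insurer covers the remainder: $428 − $369.50 = $58.50.

$58.50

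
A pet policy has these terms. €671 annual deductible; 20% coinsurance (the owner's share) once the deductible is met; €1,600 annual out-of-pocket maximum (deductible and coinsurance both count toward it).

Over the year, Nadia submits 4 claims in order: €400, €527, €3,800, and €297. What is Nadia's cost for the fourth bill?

Claim 1 — €400: all of it applies to the deductible. Owner pays €400; OOP now €400.
Claim 2 — €527: €271 finishes the deductible; €256 goes to coinsurance; owner's 20% is €51.20. Cost to owner: €322.20. OOP to date €722.20.
Claim 3 — €3,800: deductible met; 20% of €3,800 = €760. Owner pays €760; OOP now €1,482.20.
Claim 4 — €297: deductible already satisfied, so owner's share is 20% × €297 = €59.40. Cost to owner: €59.40. OOP to date €1,541.60.

€59.40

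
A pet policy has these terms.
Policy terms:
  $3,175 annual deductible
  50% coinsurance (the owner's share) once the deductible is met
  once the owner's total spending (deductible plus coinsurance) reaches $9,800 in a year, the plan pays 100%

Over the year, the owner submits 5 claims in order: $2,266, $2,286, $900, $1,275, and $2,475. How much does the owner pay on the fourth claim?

$637.50

#1 ($2,266): entire amount goes to the deductible. Owner owes $2,266 (running OOP $2,266).
#2 ($2,286): $909 finishes the deductible; $1,377 goes to coinsurance; owner's 50% is $688.50. Cost to owner: $1,597.50. OOP to date $3,863.50.
#3 ($900): deductible already satisfied, so owner's share is 50% × $900 = $450. Owner pays $450; OOP now $4,313.50.
#4 ($1,275): 50% coinsurance on $1,275 = $637.50. Cost to owner: $637.50. OOP to date $4,951.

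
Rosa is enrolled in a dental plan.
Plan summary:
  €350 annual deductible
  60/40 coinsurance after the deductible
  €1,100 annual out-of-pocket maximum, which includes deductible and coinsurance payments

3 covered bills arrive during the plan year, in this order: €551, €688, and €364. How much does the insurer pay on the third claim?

€218.40

Claim 1 — €551: €350 finishes the deductible; €201 goes to coinsurance; 40% of €201 = €80.40. Patient pays €430.40; OOP now €430.40. Plan pays €551 − €430.40 = €120.60.
Claim 2 — €688: deductible already satisfied, so patient's share is 40% × €688 = €275.20. Cost to patient: €275.20. OOP to date €705.60. Insurer: €688 − €275.20 = €412.80.
Claim 3 — €364: 40% coinsurance on €364 = €145.60. Patient owes €145.60 (running OOP €851.20). Plan pays €364 − €145.60 = €218.40.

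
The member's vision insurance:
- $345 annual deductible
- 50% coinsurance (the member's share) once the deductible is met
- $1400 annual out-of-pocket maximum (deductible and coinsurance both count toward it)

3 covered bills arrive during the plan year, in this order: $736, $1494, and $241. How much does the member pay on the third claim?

Bill 1, $736: $345 finishes the deductible; $391 goes to coinsurance; coinsurance $391 × 50% = $195.50. Cost to member: $540.50. OOP to date $540.50.
Bill 2, $1494: deductible already satisfied, so member's share is 50% × $1494 = $747. Member pays $747; OOP now $1287.50.
Bill 3, $241: 50% coinsurance on $241 = $120.50. Adding that to $1287.50 gives $1408, past the $1400 cap; member pays only $1400 − $1287.50 = $112.50.

$112.50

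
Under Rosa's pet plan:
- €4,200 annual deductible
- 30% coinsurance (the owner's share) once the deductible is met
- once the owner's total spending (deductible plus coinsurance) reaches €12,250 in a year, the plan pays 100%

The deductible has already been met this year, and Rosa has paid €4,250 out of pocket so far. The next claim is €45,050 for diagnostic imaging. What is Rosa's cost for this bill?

€8,000

With the deductible met, the entire €45,050 is subject to coinsurance.
Coinsurance: €45,050 × 30% = €13,515.
That would bring total out-of-pocket to €17,765, past the €12,250 cap. The owner is capped at €12,250 − €4,250 = €8,000 on this claim.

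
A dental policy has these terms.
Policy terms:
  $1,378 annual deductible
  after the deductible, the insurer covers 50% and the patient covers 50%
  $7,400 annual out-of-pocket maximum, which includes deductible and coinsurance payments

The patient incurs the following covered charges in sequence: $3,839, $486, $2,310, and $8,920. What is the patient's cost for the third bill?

$1,155

Claim 1 ($3,839): deductible takes $1,378, $2,461 remains; coinsurance $2,461 × 50% = $1,230.50. Patient owes $2,608.50 (running OOP $2,608.50).
Claim 2 ($486): 50% coinsurance on $486 = $243. Patient pays $243; OOP now $2,851.50.
Claim 3 ($2,310): deductible already satisfied, so patient's share is 50% × $2,310 = $1,155. Patient pays $1,155; OOP now $4,006.50.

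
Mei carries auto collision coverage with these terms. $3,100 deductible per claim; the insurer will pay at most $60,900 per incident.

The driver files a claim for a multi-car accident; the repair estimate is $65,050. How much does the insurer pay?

$60,900

Subtract the deductible: $65,050 − $3,100 = $61,950.
$61,950 exceeds the $60,900 limit, so the insurer pays the limit: $60,900.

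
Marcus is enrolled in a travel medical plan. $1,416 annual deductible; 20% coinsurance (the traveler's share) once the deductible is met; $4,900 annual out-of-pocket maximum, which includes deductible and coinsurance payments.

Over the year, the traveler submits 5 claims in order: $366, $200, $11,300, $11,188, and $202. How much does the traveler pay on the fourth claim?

$1,394

Bill 1, $366: entire amount goes to the deductible. Cost to traveler: $366. OOP to date $366.
Bill 2, $200: all of it applies to the deductible. Cost to traveler: $200. OOP to date $566.
Bill 3, $11,300: deductible takes $850, $10,450 remains; traveler's 20% is $2,090. Traveler owes $2,940 (running OOP $3,506).
Bill 4, $11,188: deductible met; 20% of $11,188 = $2,237.60. That would push OOP to $5,743.60, over the $4,900 cap, so traveler pays $4,900 − $3,506 = $1,394.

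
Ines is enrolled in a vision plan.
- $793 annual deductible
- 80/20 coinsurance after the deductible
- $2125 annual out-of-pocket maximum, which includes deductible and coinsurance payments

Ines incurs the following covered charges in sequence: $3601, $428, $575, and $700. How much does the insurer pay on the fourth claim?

Claim 1 ($3601): deductible takes $793, $2808 remains; member's 20% is $561.60. Member pays $1354.60; OOP now $1354.60. Plan pays $3601 − $1354.60 = $2246.40.
Claim 2 ($428): 20% coinsurance on $428 = $85.60. Member owes $85.60 (running OOP $1440.20). Plan pays $428 − $85.60 = $342.40.
Claim 3 ($575): deductible met; 20% of $575 = $115. Member pays $115; OOP now $1555.20. Insurer: $575 − $115 = $460.
Claim 4 ($700): 20% coinsurance on $700 = $140. Cost to member: $140. OOP to date $1695.20. Plan pays $700 − $140 = $560.

$560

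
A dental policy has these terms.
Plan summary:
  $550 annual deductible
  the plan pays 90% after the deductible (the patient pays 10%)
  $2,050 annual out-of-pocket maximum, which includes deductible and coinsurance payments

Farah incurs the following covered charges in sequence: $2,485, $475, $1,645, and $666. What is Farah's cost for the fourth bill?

Bill 1, $2,485: $550 to deductible, leaving $1,935; 10% of $1,935 = $193.50. Cost to patient: $743.50. OOP to date $743.50.
Bill 2, $475: deductible met; 10% of $475 = $47.50. Patient pays $47.50; OOP now $791.
Bill 3, $1,645: 10% coinsurance on $1,645 = $164.50. Patient pays $164.50; OOP now $955.50.
Bill 4, $666: deductible met; 10% of $666 = $66.60. Cost to patient: $66.60. OOP to date $1,022.10.

$66.60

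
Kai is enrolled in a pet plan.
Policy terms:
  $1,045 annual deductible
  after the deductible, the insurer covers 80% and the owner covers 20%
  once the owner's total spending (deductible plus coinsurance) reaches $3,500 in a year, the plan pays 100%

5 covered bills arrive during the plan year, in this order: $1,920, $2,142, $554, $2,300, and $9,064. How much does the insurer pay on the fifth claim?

$7,783.20

#1 ($1,920): $1,045 to deductible, leaving $875; 20% of $875 = $175. Owner owes $1,220 (running OOP $1,220). Plan pays $1,920 − $1,220 = $700.
#2 ($2,142): deductible already satisfied, so owner's share is 20% × $2,142 = $428.40. Owner owes $428.40 (running OOP $1,648.40). Insurer: $2,142 − $428.40 = $1,713.60.
#3 ($554): deductible met; 20% of $554 = $110.80. Owner owes $110.80 (running OOP $1,759.20). Plan pays $554 − $110.80 = $443.20.
#4 ($2,300): 20% coinsurance on $2,300 = $460. Owner owes $460 (running OOP $2,219.20). Insurer: $2,300 − $460 = $1,840.
#5 ($9,064): deductible already satisfied, so owner's share is 20% × $9,064 = $1,812.80. That would push OOP to $4,032, over the $3,500 cap, so owner pays $3,500 − $2,219.20 = $1,280.80. Insurer: $9,064 − $1,280.80 = $7,783.20.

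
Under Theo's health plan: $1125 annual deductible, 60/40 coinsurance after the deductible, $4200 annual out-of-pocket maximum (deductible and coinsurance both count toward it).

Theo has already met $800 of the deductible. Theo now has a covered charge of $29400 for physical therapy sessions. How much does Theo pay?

$3400

$800 of the $1125 deductible is already met, leaving $325.
The remaining $29075 (= $29400 − $325) moves to coinsurance.
Patient's 40% share of $29075 is $11630.
That puts the patient's cost at $325 + $11630 = $11955 before any cap.
That would bring total out-of-pocket to $12755, past the $4200 cap. The patient is capped at $4200 − $800 = $3400 on this claim.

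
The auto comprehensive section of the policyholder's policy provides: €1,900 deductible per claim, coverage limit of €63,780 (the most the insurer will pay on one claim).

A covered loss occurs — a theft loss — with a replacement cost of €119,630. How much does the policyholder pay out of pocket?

Less the €1,900 deductible: €119,630 − €1,900 = €117,730.
€117,730 exceeds the €63,780 limit, so the insurer pays the limit: €63,780.
Policyholder's share is the uncovered remainder: €119,630 − €63,780 = €55,850.

€55,850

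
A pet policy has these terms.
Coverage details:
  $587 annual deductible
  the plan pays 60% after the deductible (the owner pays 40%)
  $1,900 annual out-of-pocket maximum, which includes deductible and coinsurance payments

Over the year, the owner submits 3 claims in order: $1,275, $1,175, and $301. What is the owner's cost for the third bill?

$120.40

Claim 1 — $1,275: deductible takes $587, $688 remains; coinsurance $688 × 40% = $275.20. Owner owes $862.20 (running OOP $862.20).
Claim 2 — $1,175: 40% coinsurance on $1,175 = $470. Cost to owner: $470. OOP to date $1,332.20.
Claim 3 — $301: deductible already satisfied, so owner's share is 40% × $301 = $120.40. Cost to owner: $120.40. OOP to date $1,452.60.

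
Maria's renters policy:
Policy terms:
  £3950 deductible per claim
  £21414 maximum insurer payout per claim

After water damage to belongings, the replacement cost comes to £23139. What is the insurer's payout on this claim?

Less the £3950 deductible: £23139 − £3950 = £19189.
£19189 is within the £21414 limit, so the insurer pays £19189.

£19189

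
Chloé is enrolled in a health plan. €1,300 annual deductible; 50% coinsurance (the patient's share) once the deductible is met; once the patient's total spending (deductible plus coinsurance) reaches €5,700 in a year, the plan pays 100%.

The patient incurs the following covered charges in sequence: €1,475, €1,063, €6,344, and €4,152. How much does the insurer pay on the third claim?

Claim 1 — €1,475: €1,300 to deductible, leaving €175; coinsurance €175 × 50% = €87.50. Cost to patient: €1,387.50. OOP to date €1,387.50. Plan pays €1,475 − €1,387.50 = €87.50.
Claim 2 — €1,063: deductible already satisfied, so patient's share is 50% × €1,063 = €531.50. Cost to patient: €531.50. OOP to date €1,919. Insurer: €1,063 − €531.50 = €531.50.
Claim 3 — €6,344: 50% coinsurance on €6,344 = €3,172. Patient pays €3,172; OOP now €5,091. Plan pays €6,344 − €3,172 = €3,172.

€3,172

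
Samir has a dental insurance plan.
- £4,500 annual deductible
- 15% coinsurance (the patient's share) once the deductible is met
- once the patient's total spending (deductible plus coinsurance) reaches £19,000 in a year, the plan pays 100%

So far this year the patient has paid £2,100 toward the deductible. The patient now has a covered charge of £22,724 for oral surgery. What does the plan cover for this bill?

Deductible still to meet: £4,500 − £2,100 = £2,400.
That leaves £22,724 − £2,400 = £20,324 for coinsurance.
Coinsurance: £20,324 × 15% = £3,048.60.
Patient responsibility before any cap: £2,400 + £3,048.60 = £5,448.60.
Cumulative spending £2,100 + £5,448.60 = £7,548.60 stays under the £19,000 maximum.
The plan picks up £22,724 − £5,448.60 = £17,275.40.

£17,275.40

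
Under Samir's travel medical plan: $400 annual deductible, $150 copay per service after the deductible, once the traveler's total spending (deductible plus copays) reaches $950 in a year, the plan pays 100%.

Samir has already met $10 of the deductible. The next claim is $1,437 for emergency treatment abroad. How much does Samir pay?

$10 of the $400 deductible is already met, leaving $390.
The remaining $1,047 (= $1,437 − $390) moves to the copay.
Copay on this service: $150.
Traveler responsibility before any cap: $390 + $150 = $540.
Year-to-date out-of-pocket becomes $10 + $540 = $550, still under the $950 maximum, so no cap applies.

$540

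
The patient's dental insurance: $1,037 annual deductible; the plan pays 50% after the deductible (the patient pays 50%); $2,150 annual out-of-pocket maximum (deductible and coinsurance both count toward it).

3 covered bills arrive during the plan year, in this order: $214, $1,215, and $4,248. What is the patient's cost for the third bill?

Claim 1 ($214): all of it applies to the deductible. Cost to patient: $214. OOP to date $214.
Claim 2 ($1,215): $823 to deductible, leaving $392; patient's 50% is $196. Cost to patient: $1,019. OOP to date $1,233.
Claim 3 ($4,248): deductible already satisfied, so patient's share is 50% × $4,248 = $2,124. That would push OOP to $3,357, over the $2,150 cap, so patient pays $2,150 − $1,233 = $917.

$917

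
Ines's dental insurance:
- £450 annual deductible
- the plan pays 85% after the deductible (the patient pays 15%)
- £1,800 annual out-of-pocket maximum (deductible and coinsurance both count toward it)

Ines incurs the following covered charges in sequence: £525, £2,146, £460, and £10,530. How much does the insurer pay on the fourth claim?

Bill 1, £525: deductible takes £450, £75 remains; coinsurance £75 × 15% = £11.25. Patient pays £461.25; OOP now £461.25. Plan pays £525 − £461.25 = £63.75.
Bill 2, £2,146: 15% coinsurance on £2,146 = £321.90. Patient pays £321.90; OOP now £783.15. Insurer: £2,146 − £321.90 = £1,824.10.
Bill 3, £460: deductible already satisfied, so patient's share is 15% × £460 = £69. Patient pays £69; OOP now £852.15. Plan pays £460 − £69 = £391.
Bill 4, £10,530: deductible met; 15% of £10,530 = £1,579.50. That would push OOP to £2,431.65, over the £1,800 cap, so patient pays £1,800 − £852.15 = £947.85. Plan pays £10,530 − £947.85 = £9,582.15.

£9,582.15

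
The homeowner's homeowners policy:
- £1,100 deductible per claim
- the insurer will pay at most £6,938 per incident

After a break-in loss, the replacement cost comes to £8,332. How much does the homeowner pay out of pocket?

Subtract the deductible: £8,332 − £1,100 = £7,232.
£7,232 exceeds the £6,938 limit, so the insurer pays the limit: £6,938.
Out of pocket: £8,332 − £6,938 = £1,394.

£1,394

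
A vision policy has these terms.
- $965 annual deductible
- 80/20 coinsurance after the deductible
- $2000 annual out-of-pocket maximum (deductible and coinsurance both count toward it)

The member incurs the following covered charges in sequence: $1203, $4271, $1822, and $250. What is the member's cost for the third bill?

$133.20

Claim 1 ($1203): $965 to deductible, leaving $238; member's 20% is $47.60. Cost to member: $1012.60. OOP to date $1012.60.
Claim 2 ($4271): deductible already satisfied, so member's share is 20% × $4271 = $854.20. Member owes $854.20 (running OOP $1866.80).
Claim 3 ($1822): deductible met; 20% of $1822 = $364.40. Adding that to $1866.80 gives $2231.20, past the $2000 cap; member pays only $2000 − $1866.80 = $133.20.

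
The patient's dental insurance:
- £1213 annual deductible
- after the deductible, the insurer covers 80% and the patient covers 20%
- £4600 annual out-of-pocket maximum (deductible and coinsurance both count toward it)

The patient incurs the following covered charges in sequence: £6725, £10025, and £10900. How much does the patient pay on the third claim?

£279.60

Bill 1, £6725: £1213 finishes the deductible; £5512 goes to coinsurance; 20% of £5512 = £1102.40. Cost to patient: £2315.40. OOP to date £2315.40.
Bill 2, £10025: deductible already satisfied, so patient's share is 20% × £10025 = £2005. Cost to patient: £2005. OOP to date £4320.40.
Bill 3, £10900: deductible already satisfied, so patient's share is 20% × £10900 = £2180. OOP would hit £6500.40 > £4600, so the cap limits the patient to £4600 − £4320.40 = £279.60.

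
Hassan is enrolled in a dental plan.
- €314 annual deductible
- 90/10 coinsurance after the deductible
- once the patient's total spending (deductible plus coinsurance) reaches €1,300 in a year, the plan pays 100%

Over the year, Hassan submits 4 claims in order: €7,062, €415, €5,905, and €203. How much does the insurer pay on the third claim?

€5,635.30

Claim 1 (€7,062): €314 finishes the deductible; €6,748 goes to coinsurance; 10% of €6,748 = €674.80. Cost to patient: €988.80. OOP to date €988.80. Insurer: €7,062 − €988.80 = €6,073.20.
Claim 2 (€415): deductible already satisfied, so patient's share is 10% × €415 = €41.50. Cost to patient: €41.50. OOP to date €1,030.30. Insurer: €415 − €41.50 = €373.50.
Claim 3 (€5,905): 10% coinsurance on €5,905 = €590.50. Adding that to €1,030.30 gives €1,620.80, past the €1,300 cap; patient pays only €1,300 − €1,030.30 = €269.70. Insurer: €5,905 − €269.70 = €5,635.30.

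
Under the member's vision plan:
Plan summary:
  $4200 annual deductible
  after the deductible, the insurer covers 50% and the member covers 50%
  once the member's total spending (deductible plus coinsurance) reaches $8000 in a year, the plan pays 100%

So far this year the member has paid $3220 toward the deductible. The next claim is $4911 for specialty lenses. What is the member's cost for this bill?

$2945.50

Deductible still to meet: $4200 − $3220 = $980.
After the $980 deductible portion, $4911 − $980 = $3931 is subject to coinsurance.
50% of $3931 = $1965.50 falls to the member.
Member responsibility before any cap: $980 + $1965.50 = $2945.50.
Year-to-date out-of-pocket becomes $3220 + $2945.50 = $6165.50, still under the $8000 maximum, so no cap applies.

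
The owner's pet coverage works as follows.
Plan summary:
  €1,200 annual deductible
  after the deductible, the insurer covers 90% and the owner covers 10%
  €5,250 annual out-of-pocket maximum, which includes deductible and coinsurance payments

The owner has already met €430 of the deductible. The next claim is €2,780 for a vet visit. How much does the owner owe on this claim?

€971

Deductible still to meet: €1,200 − €430 = €770.
After the €770 deductible portion, €2,780 − €770 = €2,010 is subject to coinsurance.
Coinsurance: €2,010 × 10% = €201.
So the owner owes €770 + €201 = €971 before any cap.
Year-to-date out-of-pocket becomes €430 + €971 = €1,401, still under the €5,250 maximum, so no cap applies.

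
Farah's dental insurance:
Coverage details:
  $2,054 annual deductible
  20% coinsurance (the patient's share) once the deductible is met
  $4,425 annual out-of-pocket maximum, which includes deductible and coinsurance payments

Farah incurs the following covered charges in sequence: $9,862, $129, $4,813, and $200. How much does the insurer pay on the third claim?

$4,029.40

Bill 1, $9,862: deductible takes $2,054, $7,808 remains; coinsurance $7,808 × 20% = $1,561.60. Cost to patient: $3,615.60. OOP to date $3,615.60. Insurer: $9,862 − $3,615.60 = $6,246.40.
Bill 2, $129: deductible already satisfied, so patient's share is 20% × $129 = $25.80. Patient pays $25.80; OOP now $3,641.40. Insurer: $129 − $25.80 = $103.20.
Bill 3, $4,813: 20% coinsurance on $4,813 = $962.60. OOP would hit $4,604 > $4,425, so the cap limits the patient to $4,425 − $3,641.40 = $783.60. Insurer: $4,813 − $783.60 = $4,029.40.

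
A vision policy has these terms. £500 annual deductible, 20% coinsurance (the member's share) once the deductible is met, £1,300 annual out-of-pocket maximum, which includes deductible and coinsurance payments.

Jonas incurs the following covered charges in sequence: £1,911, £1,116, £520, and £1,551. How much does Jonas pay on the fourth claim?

£190.60

#1 (£1,911): £500 finishes the deductible; £1,411 goes to coinsurance; 20% of £1,411 = £282.20. Member pays £782.20; OOP now £782.20.
#2 (£1,116): deductible already satisfied, so member's share is 20% × £1,116 = £223.20. Cost to member: £223.20. OOP to date £1,005.40.
#3 (£520): 20% coinsurance on £520 = £104. Cost to member: £104. OOP to date £1,109.40.
#4 (£1,551): deductible already satisfied, so member's share is 20% × £1,551 = £310.20. That would push OOP to £1,419.60, over the £1,300 cap, so member pays £1,300 − £1,109.40 = £190.60.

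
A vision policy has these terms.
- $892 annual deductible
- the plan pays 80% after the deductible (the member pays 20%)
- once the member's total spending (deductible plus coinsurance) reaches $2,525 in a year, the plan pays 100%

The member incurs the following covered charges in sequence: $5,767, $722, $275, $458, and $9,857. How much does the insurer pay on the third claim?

Claim 1 — $5,767: deductible takes $892, $4,875 remains; member's 20% is $975. Member pays $1,867; OOP now $1,867. Plan pays $5,767 − $1,867 = $3,900.
Claim 2 — $722: deductible already satisfied, so member's share is 20% × $722 = $144.40. Member pays $144.40; OOP now $2,011.40. Insurer: $722 − $144.40 = $577.60.
Claim 3 — $275: 20% coinsurance on $275 = $55. Member owes $55 (running OOP $2,066.40). Plan pays $275 − $55 = $220.

$220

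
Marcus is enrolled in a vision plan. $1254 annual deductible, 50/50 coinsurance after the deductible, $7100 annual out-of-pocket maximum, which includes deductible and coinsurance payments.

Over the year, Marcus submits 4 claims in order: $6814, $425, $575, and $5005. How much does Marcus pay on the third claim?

$287.50

Claim 1 — $6814: $1254 to deductible, leaving $5560; coinsurance $5560 × 50% = $2780. Member owes $4034 (running OOP $4034).
Claim 2 — $425: deductible already satisfied, so member's share is 50% × $425 = $212.50. Member owes $212.50 (running OOP $4246.50).
Claim 3 — $575: 50% coinsurance on $575 = $287.50. Cost to member: $287.50. OOP to date $4534.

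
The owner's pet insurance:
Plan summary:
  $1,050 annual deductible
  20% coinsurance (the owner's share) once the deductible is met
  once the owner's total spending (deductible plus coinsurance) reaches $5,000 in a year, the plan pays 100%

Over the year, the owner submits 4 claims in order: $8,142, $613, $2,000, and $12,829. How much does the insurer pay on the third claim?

#1 ($8,142): deductible takes $1,050, $7,092 remains; owner's 20% is $1,418.40. Owner owes $2,468.40 (running OOP $2,468.40). Insurer: $8,142 − $2,468.40 = $5,673.60.
#2 ($613): deductible already satisfied, so owner's share is 20% × $613 = $122.60. Owner pays $122.60; OOP now $2,591. Plan pays $613 − $122.60 = $490.40.
#3 ($2,000): 20% coinsurance on $2,000 = $400. Cost to owner: $400. OOP to date $2,991. Insurer: $2,000 − $400 = $1,600.

$1,600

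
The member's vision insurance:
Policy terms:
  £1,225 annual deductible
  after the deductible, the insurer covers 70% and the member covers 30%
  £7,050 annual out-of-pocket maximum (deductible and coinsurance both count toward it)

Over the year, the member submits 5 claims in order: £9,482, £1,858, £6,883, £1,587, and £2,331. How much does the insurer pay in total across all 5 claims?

£15,091

#1 (£9,482): £1,225 to deductible, leaving £8,257; member's 30% is £2,477.10. Member pays £3,702.10; OOP now £3,702.10. Insurer: £9,482 − £3,702.10 = £5,779.90.
#2 (£1,858): deductible already satisfied, so member's share is 30% × £1,858 = £557.40. Cost to member: £557.40. OOP to date £4,259.50. Plan pays £1,858 − £557.40 = £1,300.60.
#3 (£6,883): deductible met; 30% of £6,883 = £2,064.90. Cost to member: £2,064.90. OOP to date £6,324.40. Insurer: £6,883 − £2,064.90 = £4,818.10.
#4 (£1,587): 30% coinsurance on £1,587 = £476.10. Cost to member: £476.10. OOP to date £6,800.50. Plan pays £1,587 − £476.10 = £1,110.90.
#5 (£2,331): deductible already satisfied, so member's share is 30% × £2,331 = £699.30. Adding that to £6,800.50 gives £7,499.80, past the £7,050 cap; member pays only £7,050 − £6,800.50 = £249.50. Insurer: £2,331 − £249.50 = £2,081.50.
Insurer total: £5,779.90 + £1,300.60 + £4,818.10 + £1,110.90 + £2,081.50 = £15,091.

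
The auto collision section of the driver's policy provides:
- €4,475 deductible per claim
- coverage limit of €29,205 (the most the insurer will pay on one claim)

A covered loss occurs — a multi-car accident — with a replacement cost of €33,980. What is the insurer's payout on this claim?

Less the €4,475 deductible: €33,980 − €4,475 = €29,505.
The €29,205 per-incident cap binds; insurer pays €29,205.

€29,205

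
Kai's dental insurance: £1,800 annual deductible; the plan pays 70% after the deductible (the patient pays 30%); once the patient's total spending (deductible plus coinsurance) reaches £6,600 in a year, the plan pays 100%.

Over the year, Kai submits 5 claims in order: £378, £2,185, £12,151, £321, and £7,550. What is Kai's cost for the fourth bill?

£96.30

#1 (£378): entire amount goes to the deductible. Patient pays £378; OOP now £378.
#2 (£2,185): £1,422 finishes the deductible; £763 goes to coinsurance; 30% of £763 = £228.90. Cost to patient: £1,650.90. OOP to date £2,028.90.
#3 (£12,151): deductible met; 30% of £12,151 = £3,645.30. Patient pays £3,645.30; OOP now £5,674.20.
#4 (£321): deductible already satisfied, so patient's share is 30% × £321 = £96.30. Cost to patient: £96.30. OOP to date £5,770.50.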